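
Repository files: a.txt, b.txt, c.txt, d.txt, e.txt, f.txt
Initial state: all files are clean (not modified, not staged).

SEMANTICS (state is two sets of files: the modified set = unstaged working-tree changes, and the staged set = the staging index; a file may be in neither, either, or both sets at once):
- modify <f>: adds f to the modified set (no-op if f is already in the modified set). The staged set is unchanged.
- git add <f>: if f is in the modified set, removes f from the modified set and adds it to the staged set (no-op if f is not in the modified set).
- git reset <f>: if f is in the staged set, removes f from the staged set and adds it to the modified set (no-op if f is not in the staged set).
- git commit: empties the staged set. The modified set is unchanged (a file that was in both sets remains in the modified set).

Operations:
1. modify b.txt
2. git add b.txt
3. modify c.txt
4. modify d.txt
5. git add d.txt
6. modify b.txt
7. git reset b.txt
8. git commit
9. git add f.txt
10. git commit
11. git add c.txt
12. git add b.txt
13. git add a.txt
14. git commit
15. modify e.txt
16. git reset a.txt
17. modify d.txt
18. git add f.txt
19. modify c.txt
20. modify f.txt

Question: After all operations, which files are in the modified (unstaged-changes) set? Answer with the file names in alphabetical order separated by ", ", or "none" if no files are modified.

After op 1 (modify b.txt): modified={b.txt} staged={none}
After op 2 (git add b.txt): modified={none} staged={b.txt}
After op 3 (modify c.txt): modified={c.txt} staged={b.txt}
After op 4 (modify d.txt): modified={c.txt, d.txt} staged={b.txt}
After op 5 (git add d.txt): modified={c.txt} staged={b.txt, d.txt}
After op 6 (modify b.txt): modified={b.txt, c.txt} staged={b.txt, d.txt}
After op 7 (git reset b.txt): modified={b.txt, c.txt} staged={d.txt}
After op 8 (git commit): modified={b.txt, c.txt} staged={none}
After op 9 (git add f.txt): modified={b.txt, c.txt} staged={none}
After op 10 (git commit): modified={b.txt, c.txt} staged={none}
After op 11 (git add c.txt): modified={b.txt} staged={c.txt}
After op 12 (git add b.txt): modified={none} staged={b.txt, c.txt}
After op 13 (git add a.txt): modified={none} staged={b.txt, c.txt}
After op 14 (git commit): modified={none} staged={none}
After op 15 (modify e.txt): modified={e.txt} staged={none}
After op 16 (git reset a.txt): modified={e.txt} staged={none}
After op 17 (modify d.txt): modified={d.txt, e.txt} staged={none}
After op 18 (git add f.txt): modified={d.txt, e.txt} staged={none}
After op 19 (modify c.txt): modified={c.txt, d.txt, e.txt} staged={none}
After op 20 (modify f.txt): modified={c.txt, d.txt, e.txt, f.txt} staged={none}

Answer: c.txt, d.txt, e.txt, f.txt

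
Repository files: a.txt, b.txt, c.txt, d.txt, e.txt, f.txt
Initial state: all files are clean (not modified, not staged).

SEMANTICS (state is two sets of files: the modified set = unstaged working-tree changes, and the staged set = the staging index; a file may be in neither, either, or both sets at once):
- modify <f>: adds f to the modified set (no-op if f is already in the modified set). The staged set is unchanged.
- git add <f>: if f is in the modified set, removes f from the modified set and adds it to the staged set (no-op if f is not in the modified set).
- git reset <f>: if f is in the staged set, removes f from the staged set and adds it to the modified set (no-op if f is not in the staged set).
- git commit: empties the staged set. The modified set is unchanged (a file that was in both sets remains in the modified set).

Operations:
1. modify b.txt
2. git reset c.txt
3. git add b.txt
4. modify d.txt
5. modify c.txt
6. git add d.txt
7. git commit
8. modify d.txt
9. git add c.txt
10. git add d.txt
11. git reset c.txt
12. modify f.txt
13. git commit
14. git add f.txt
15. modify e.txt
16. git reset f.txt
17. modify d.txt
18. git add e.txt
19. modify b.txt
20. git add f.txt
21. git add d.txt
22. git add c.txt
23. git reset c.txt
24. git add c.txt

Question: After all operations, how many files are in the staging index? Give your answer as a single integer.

After op 1 (modify b.txt): modified={b.txt} staged={none}
After op 2 (git reset c.txt): modified={b.txt} staged={none}
After op 3 (git add b.txt): modified={none} staged={b.txt}
After op 4 (modify d.txt): modified={d.txt} staged={b.txt}
After op 5 (modify c.txt): modified={c.txt, d.txt} staged={b.txt}
After op 6 (git add d.txt): modified={c.txt} staged={b.txt, d.txt}
After op 7 (git commit): modified={c.txt} staged={none}
After op 8 (modify d.txt): modified={c.txt, d.txt} staged={none}
After op 9 (git add c.txt): modified={d.txt} staged={c.txt}
After op 10 (git add d.txt): modified={none} staged={c.txt, d.txt}
After op 11 (git reset c.txt): modified={c.txt} staged={d.txt}
After op 12 (modify f.txt): modified={c.txt, f.txt} staged={d.txt}
After op 13 (git commit): modified={c.txt, f.txt} staged={none}
After op 14 (git add f.txt): modified={c.txt} staged={f.txt}
After op 15 (modify e.txt): modified={c.txt, e.txt} staged={f.txt}
After op 16 (git reset f.txt): modified={c.txt, e.txt, f.txt} staged={none}
After op 17 (modify d.txt): modified={c.txt, d.txt, e.txt, f.txt} staged={none}
After op 18 (git add e.txt): modified={c.txt, d.txt, f.txt} staged={e.txt}
After op 19 (modify b.txt): modified={b.txt, c.txt, d.txt, f.txt} staged={e.txt}
After op 20 (git add f.txt): modified={b.txt, c.txt, d.txt} staged={e.txt, f.txt}
After op 21 (git add d.txt): modified={b.txt, c.txt} staged={d.txt, e.txt, f.txt}
After op 22 (git add c.txt): modified={b.txt} staged={c.txt, d.txt, e.txt, f.txt}
After op 23 (git reset c.txt): modified={b.txt, c.txt} staged={d.txt, e.txt, f.txt}
After op 24 (git add c.txt): modified={b.txt} staged={c.txt, d.txt, e.txt, f.txt}
Final staged set: {c.txt, d.txt, e.txt, f.txt} -> count=4

Answer: 4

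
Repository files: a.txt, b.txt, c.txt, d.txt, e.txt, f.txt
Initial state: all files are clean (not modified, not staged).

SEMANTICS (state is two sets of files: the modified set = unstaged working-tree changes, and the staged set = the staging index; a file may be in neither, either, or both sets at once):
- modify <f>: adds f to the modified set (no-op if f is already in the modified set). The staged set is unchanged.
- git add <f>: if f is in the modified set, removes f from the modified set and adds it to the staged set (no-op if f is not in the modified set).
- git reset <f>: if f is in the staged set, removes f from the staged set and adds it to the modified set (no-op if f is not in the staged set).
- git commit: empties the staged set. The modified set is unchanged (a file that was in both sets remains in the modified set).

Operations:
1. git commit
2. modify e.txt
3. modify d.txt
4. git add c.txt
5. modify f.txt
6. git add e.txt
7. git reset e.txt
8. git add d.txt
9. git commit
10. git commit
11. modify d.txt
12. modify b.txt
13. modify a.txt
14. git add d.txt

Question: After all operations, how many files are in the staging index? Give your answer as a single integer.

After op 1 (git commit): modified={none} staged={none}
After op 2 (modify e.txt): modified={e.txt} staged={none}
After op 3 (modify d.txt): modified={d.txt, e.txt} staged={none}
After op 4 (git add c.txt): modified={d.txt, e.txt} staged={none}
After op 5 (modify f.txt): modified={d.txt, e.txt, f.txt} staged={none}
After op 6 (git add e.txt): modified={d.txt, f.txt} staged={e.txt}
After op 7 (git reset e.txt): modified={d.txt, e.txt, f.txt} staged={none}
After op 8 (git add d.txt): modified={e.txt, f.txt} staged={d.txt}
After op 9 (git commit): modified={e.txt, f.txt} staged={none}
After op 10 (git commit): modified={e.txt, f.txt} staged={none}
After op 11 (modify d.txt): modified={d.txt, e.txt, f.txt} staged={none}
After op 12 (modify b.txt): modified={b.txt, d.txt, e.txt, f.txt} staged={none}
After op 13 (modify a.txt): modified={a.txt, b.txt, d.txt, e.txt, f.txt} staged={none}
After op 14 (git add d.txt): modified={a.txt, b.txt, e.txt, f.txt} staged={d.txt}
Final staged set: {d.txt} -> count=1

Answer: 1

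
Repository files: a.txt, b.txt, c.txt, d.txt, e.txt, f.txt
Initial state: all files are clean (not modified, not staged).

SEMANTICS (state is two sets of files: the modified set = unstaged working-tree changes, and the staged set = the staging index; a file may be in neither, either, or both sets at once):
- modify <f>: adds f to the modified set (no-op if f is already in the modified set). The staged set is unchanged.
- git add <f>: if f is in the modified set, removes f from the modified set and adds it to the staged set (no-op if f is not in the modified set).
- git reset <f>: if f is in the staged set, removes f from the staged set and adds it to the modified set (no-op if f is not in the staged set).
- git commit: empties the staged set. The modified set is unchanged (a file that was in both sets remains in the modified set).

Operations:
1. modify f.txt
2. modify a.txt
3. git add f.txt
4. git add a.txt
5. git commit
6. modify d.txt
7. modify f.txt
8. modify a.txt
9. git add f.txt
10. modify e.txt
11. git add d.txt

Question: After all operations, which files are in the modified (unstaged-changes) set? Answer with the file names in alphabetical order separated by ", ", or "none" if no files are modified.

After op 1 (modify f.txt): modified={f.txt} staged={none}
After op 2 (modify a.txt): modified={a.txt, f.txt} staged={none}
After op 3 (git add f.txt): modified={a.txt} staged={f.txt}
After op 4 (git add a.txt): modified={none} staged={a.txt, f.txt}
After op 5 (git commit): modified={none} staged={none}
After op 6 (modify d.txt): modified={d.txt} staged={none}
After op 7 (modify f.txt): modified={d.txt, f.txt} staged={none}
After op 8 (modify a.txt): modified={a.txt, d.txt, f.txt} staged={none}
After op 9 (git add f.txt): modified={a.txt, d.txt} staged={f.txt}
After op 10 (modify e.txt): modified={a.txt, d.txt, e.txt} staged={f.txt}
After op 11 (git add d.txt): modified={a.txt, e.txt} staged={d.txt, f.txt}

Answer: a.txt, e.txt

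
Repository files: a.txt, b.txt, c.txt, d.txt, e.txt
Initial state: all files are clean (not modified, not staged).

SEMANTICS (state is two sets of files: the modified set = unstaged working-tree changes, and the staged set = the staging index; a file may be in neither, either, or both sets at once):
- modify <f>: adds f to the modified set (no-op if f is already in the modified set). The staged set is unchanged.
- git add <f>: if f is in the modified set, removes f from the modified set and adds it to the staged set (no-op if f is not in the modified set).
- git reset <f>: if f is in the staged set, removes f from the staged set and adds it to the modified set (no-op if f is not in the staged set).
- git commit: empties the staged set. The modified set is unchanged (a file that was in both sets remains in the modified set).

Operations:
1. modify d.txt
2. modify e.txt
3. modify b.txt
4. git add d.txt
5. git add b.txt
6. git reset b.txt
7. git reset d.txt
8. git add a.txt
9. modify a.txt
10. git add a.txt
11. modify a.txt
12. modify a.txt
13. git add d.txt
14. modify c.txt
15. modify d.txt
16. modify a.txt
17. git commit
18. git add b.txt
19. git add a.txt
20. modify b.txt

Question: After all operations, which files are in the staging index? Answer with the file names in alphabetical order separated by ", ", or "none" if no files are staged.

After op 1 (modify d.txt): modified={d.txt} staged={none}
After op 2 (modify e.txt): modified={d.txt, e.txt} staged={none}
After op 3 (modify b.txt): modified={b.txt, d.txt, e.txt} staged={none}
After op 4 (git add d.txt): modified={b.txt, e.txt} staged={d.txt}
After op 5 (git add b.txt): modified={e.txt} staged={b.txt, d.txt}
After op 6 (git reset b.txt): modified={b.txt, e.txt} staged={d.txt}
After op 7 (git reset d.txt): modified={b.txt, d.txt, e.txt} staged={none}
After op 8 (git add a.txt): modified={b.txt, d.txt, e.txt} staged={none}
After op 9 (modify a.txt): modified={a.txt, b.txt, d.txt, e.txt} staged={none}
After op 10 (git add a.txt): modified={b.txt, d.txt, e.txt} staged={a.txt}
After op 11 (modify a.txt): modified={a.txt, b.txt, d.txt, e.txt} staged={a.txt}
After op 12 (modify a.txt): modified={a.txt, b.txt, d.txt, e.txt} staged={a.txt}
After op 13 (git add d.txt): modified={a.txt, b.txt, e.txt} staged={a.txt, d.txt}
After op 14 (modify c.txt): modified={a.txt, b.txt, c.txt, e.txt} staged={a.txt, d.txt}
After op 15 (modify d.txt): modified={a.txt, b.txt, c.txt, d.txt, e.txt} staged={a.txt, d.txt}
After op 16 (modify a.txt): modified={a.txt, b.txt, c.txt, d.txt, e.txt} staged={a.txt, d.txt}
After op 17 (git commit): modified={a.txt, b.txt, c.txt, d.txt, e.txt} staged={none}
After op 18 (git add b.txt): modified={a.txt, c.txt, d.txt, e.txt} staged={b.txt}
After op 19 (git add a.txt): modified={c.txt, d.txt, e.txt} staged={a.txt, b.txt}
After op 20 (modify b.txt): modified={b.txt, c.txt, d.txt, e.txt} staged={a.txt, b.txt}

Answer: a.txt, b.txt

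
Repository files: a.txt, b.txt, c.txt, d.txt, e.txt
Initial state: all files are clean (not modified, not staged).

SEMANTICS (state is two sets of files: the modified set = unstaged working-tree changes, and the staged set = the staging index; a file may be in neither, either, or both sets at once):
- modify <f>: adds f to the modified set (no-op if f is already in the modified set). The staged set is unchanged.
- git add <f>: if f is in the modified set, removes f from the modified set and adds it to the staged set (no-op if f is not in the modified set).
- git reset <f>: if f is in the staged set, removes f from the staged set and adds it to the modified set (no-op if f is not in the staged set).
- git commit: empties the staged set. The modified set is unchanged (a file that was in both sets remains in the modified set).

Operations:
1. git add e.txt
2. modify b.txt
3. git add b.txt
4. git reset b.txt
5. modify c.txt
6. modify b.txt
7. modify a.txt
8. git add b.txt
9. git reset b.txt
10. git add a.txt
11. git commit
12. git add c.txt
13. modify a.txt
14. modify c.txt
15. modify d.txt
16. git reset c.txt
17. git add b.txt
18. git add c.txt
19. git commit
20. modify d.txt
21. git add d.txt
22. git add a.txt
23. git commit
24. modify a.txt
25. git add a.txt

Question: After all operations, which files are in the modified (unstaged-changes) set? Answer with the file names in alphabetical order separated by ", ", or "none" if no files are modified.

After op 1 (git add e.txt): modified={none} staged={none}
After op 2 (modify b.txt): modified={b.txt} staged={none}
After op 3 (git add b.txt): modified={none} staged={b.txt}
After op 4 (git reset b.txt): modified={b.txt} staged={none}
After op 5 (modify c.txt): modified={b.txt, c.txt} staged={none}
After op 6 (modify b.txt): modified={b.txt, c.txt} staged={none}
After op 7 (modify a.txt): modified={a.txt, b.txt, c.txt} staged={none}
After op 8 (git add b.txt): modified={a.txt, c.txt} staged={b.txt}
After op 9 (git reset b.txt): modified={a.txt, b.txt, c.txt} staged={none}
After op 10 (git add a.txt): modified={b.txt, c.txt} staged={a.txt}
After op 11 (git commit): modified={b.txt, c.txt} staged={none}
After op 12 (git add c.txt): modified={b.txt} staged={c.txt}
After op 13 (modify a.txt): modified={a.txt, b.txt} staged={c.txt}
After op 14 (modify c.txt): modified={a.txt, b.txt, c.txt} staged={c.txt}
After op 15 (modify d.txt): modified={a.txt, b.txt, c.txt, d.txt} staged={c.txt}
After op 16 (git reset c.txt): modified={a.txt, b.txt, c.txt, d.txt} staged={none}
After op 17 (git add b.txt): modified={a.txt, c.txt, d.txt} staged={b.txt}
After op 18 (git add c.txt): modified={a.txt, d.txt} staged={b.txt, c.txt}
After op 19 (git commit): modified={a.txt, d.txt} staged={none}
After op 20 (modify d.txt): modified={a.txt, d.txt} staged={none}
After op 21 (git add d.txt): modified={a.txt} staged={d.txt}
After op 22 (git add a.txt): modified={none} staged={a.txt, d.txt}
After op 23 (git commit): modified={none} staged={none}
After op 24 (modify a.txt): modified={a.txt} staged={none}
After op 25 (git add a.txt): modified={none} staged={a.txt}

Answer: none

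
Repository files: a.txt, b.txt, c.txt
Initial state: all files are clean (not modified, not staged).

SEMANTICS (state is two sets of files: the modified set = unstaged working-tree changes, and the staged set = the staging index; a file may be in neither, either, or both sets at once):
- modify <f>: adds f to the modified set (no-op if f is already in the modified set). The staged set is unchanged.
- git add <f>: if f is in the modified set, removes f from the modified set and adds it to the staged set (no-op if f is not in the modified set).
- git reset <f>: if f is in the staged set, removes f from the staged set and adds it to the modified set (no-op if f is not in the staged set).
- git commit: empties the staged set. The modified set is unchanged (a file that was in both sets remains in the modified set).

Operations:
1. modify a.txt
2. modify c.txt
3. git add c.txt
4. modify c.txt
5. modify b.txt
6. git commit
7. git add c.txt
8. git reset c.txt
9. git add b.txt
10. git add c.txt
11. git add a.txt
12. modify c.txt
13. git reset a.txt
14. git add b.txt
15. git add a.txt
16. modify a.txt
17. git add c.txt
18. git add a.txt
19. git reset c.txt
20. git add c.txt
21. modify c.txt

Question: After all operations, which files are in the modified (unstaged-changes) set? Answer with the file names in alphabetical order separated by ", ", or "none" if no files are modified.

After op 1 (modify a.txt): modified={a.txt} staged={none}
After op 2 (modify c.txt): modified={a.txt, c.txt} staged={none}
After op 3 (git add c.txt): modified={a.txt} staged={c.txt}
After op 4 (modify c.txt): modified={a.txt, c.txt} staged={c.txt}
After op 5 (modify b.txt): modified={a.txt, b.txt, c.txt} staged={c.txt}
After op 6 (git commit): modified={a.txt, b.txt, c.txt} staged={none}
After op 7 (git add c.txt): modified={a.txt, b.txt} staged={c.txt}
After op 8 (git reset c.txt): modified={a.txt, b.txt, c.txt} staged={none}
After op 9 (git add b.txt): modified={a.txt, c.txt} staged={b.txt}
After op 10 (git add c.txt): modified={a.txt} staged={b.txt, c.txt}
After op 11 (git add a.txt): modified={none} staged={a.txt, b.txt, c.txt}
After op 12 (modify c.txt): modified={c.txt} staged={a.txt, b.txt, c.txt}
After op 13 (git reset a.txt): modified={a.txt, c.txt} staged={b.txt, c.txt}
After op 14 (git add b.txt): modified={a.txt, c.txt} staged={b.txt, c.txt}
After op 15 (git add a.txt): modified={c.txt} staged={a.txt, b.txt, c.txt}
After op 16 (modify a.txt): modified={a.txt, c.txt} staged={a.txt, b.txt, c.txt}
After op 17 (git add c.txt): modified={a.txt} staged={a.txt, b.txt, c.txt}
After op 18 (git add a.txt): modified={none} staged={a.txt, b.txt, c.txt}
After op 19 (git reset c.txt): modified={c.txt} staged={a.txt, b.txt}
After op 20 (git add c.txt): modified={none} staged={a.txt, b.txt, c.txt}
After op 21 (modify c.txt): modified={c.txt} staged={a.txt, b.txt, c.txt}

Answer: c.txt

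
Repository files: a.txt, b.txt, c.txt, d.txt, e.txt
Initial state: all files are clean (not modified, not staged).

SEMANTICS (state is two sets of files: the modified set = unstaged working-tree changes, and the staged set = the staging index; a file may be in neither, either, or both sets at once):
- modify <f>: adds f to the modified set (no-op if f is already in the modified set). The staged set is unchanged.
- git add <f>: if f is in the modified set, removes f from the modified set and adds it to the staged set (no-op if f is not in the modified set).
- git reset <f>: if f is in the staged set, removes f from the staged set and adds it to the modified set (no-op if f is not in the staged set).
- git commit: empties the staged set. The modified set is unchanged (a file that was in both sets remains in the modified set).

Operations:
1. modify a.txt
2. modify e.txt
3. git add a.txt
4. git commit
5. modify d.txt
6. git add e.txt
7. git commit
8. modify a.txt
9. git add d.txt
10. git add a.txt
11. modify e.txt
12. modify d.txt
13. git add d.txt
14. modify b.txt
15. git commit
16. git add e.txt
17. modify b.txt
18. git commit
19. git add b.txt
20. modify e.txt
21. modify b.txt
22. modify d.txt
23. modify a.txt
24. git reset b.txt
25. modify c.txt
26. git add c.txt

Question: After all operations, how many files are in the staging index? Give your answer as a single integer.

After op 1 (modify a.txt): modified={a.txt} staged={none}
After op 2 (modify e.txt): modified={a.txt, e.txt} staged={none}
After op 3 (git add a.txt): modified={e.txt} staged={a.txt}
After op 4 (git commit): modified={e.txt} staged={none}
After op 5 (modify d.txt): modified={d.txt, e.txt} staged={none}
After op 6 (git add e.txt): modified={d.txt} staged={e.txt}
After op 7 (git commit): modified={d.txt} staged={none}
After op 8 (modify a.txt): modified={a.txt, d.txt} staged={none}
After op 9 (git add d.txt): modified={a.txt} staged={d.txt}
After op 10 (git add a.txt): modified={none} staged={a.txt, d.txt}
After op 11 (modify e.txt): modified={e.txt} staged={a.txt, d.txt}
After op 12 (modify d.txt): modified={d.txt, e.txt} staged={a.txt, d.txt}
After op 13 (git add d.txt): modified={e.txt} staged={a.txt, d.txt}
After op 14 (modify b.txt): modified={b.txt, e.txt} staged={a.txt, d.txt}
After op 15 (git commit): modified={b.txt, e.txt} staged={none}
After op 16 (git add e.txt): modified={b.txt} staged={e.txt}
After op 17 (modify b.txt): modified={b.txt} staged={e.txt}
After op 18 (git commit): modified={b.txt} staged={none}
After op 19 (git add b.txt): modified={none} staged={b.txt}
After op 20 (modify e.txt): modified={e.txt} staged={b.txt}
After op 21 (modify b.txt): modified={b.txt, e.txt} staged={b.txt}
After op 22 (modify d.txt): modified={b.txt, d.txt, e.txt} staged={b.txt}
After op 23 (modify a.txt): modified={a.txt, b.txt, d.txt, e.txt} staged={b.txt}
After op 24 (git reset b.txt): modified={a.txt, b.txt, d.txt, e.txt} staged={none}
After op 25 (modify c.txt): modified={a.txt, b.txt, c.txt, d.txt, e.txt} staged={none}
After op 26 (git add c.txt): modified={a.txt, b.txt, d.txt, e.txt} staged={c.txt}
Final staged set: {c.txt} -> count=1

Answer: 1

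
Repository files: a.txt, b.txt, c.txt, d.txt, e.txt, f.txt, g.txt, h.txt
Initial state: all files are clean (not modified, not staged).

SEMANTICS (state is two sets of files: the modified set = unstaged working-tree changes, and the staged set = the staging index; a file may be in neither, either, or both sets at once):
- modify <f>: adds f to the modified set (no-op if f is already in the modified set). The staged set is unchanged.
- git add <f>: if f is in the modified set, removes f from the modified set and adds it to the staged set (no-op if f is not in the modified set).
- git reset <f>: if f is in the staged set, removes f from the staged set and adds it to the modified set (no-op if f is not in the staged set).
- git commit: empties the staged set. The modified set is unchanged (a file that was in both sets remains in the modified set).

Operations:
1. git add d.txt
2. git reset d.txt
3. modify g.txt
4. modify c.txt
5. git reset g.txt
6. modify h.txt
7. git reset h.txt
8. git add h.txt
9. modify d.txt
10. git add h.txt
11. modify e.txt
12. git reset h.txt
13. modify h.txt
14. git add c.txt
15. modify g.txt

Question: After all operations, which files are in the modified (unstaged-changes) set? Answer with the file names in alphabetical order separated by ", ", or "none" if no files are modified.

After op 1 (git add d.txt): modified={none} staged={none}
After op 2 (git reset d.txt): modified={none} staged={none}
After op 3 (modify g.txt): modified={g.txt} staged={none}
After op 4 (modify c.txt): modified={c.txt, g.txt} staged={none}
After op 5 (git reset g.txt): modified={c.txt, g.txt} staged={none}
After op 6 (modify h.txt): modified={c.txt, g.txt, h.txt} staged={none}
After op 7 (git reset h.txt): modified={c.txt, g.txt, h.txt} staged={none}
After op 8 (git add h.txt): modified={c.txt, g.txt} staged={h.txt}
After op 9 (modify d.txt): modified={c.txt, d.txt, g.txt} staged={h.txt}
After op 10 (git add h.txt): modified={c.txt, d.txt, g.txt} staged={h.txt}
After op 11 (modify e.txt): modified={c.txt, d.txt, e.txt, g.txt} staged={h.txt}
After op 12 (git reset h.txt): modified={c.txt, d.txt, e.txt, g.txt, h.txt} staged={none}
After op 13 (modify h.txt): modified={c.txt, d.txt, e.txt, g.txt, h.txt} staged={none}
After op 14 (git add c.txt): modified={d.txt, e.txt, g.txt, h.txt} staged={c.txt}
After op 15 (modify g.txt): modified={d.txt, e.txt, g.txt, h.txt} staged={c.txt}

Answer: d.txt, e.txt, g.txt, h.txt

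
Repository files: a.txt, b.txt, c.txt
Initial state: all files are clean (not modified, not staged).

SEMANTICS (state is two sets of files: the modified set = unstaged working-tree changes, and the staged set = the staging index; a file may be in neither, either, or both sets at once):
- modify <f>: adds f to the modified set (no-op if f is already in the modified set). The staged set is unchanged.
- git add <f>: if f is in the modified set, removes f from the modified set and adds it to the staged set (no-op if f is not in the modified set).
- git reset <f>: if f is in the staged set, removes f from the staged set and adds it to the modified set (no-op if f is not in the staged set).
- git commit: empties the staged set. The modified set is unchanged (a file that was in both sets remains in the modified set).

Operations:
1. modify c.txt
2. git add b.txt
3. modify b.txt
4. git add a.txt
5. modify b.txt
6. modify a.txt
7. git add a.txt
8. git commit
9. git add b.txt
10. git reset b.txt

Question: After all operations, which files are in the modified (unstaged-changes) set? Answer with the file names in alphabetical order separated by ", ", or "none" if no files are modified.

Answer: b.txt, c.txt

Derivation:
After op 1 (modify c.txt): modified={c.txt} staged={none}
After op 2 (git add b.txt): modified={c.txt} staged={none}
After op 3 (modify b.txt): modified={b.txt, c.txt} staged={none}
After op 4 (git add a.txt): modified={b.txt, c.txt} staged={none}
After op 5 (modify b.txt): modified={b.txt, c.txt} staged={none}
After op 6 (modify a.txt): modified={a.txt, b.txt, c.txt} staged={none}
After op 7 (git add a.txt): modified={b.txt, c.txt} staged={a.txt}
After op 8 (git commit): modified={b.txt, c.txt} staged={none}
After op 9 (git add b.txt): modified={c.txt} staged={b.txt}
After op 10 (git reset b.txt): modified={b.txt, c.txt} staged={none}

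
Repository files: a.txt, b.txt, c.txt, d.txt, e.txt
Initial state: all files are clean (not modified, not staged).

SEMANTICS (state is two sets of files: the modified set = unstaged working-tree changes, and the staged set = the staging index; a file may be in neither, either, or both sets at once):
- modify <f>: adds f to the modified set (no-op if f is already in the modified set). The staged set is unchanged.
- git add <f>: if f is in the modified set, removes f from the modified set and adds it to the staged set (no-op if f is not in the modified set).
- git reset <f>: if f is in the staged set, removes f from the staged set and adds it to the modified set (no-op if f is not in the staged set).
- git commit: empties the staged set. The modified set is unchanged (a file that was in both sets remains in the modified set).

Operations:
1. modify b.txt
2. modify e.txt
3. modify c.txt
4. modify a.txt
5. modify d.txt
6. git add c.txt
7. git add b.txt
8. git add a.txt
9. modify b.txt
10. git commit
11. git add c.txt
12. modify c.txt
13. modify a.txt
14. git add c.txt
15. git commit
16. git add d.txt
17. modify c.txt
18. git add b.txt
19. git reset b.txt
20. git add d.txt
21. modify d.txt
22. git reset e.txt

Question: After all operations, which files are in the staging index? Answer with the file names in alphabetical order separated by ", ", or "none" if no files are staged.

Answer: d.txt

Derivation:
After op 1 (modify b.txt): modified={b.txt} staged={none}
After op 2 (modify e.txt): modified={b.txt, e.txt} staged={none}
After op 3 (modify c.txt): modified={b.txt, c.txt, e.txt} staged={none}
After op 4 (modify a.txt): modified={a.txt, b.txt, c.txt, e.txt} staged={none}
After op 5 (modify d.txt): modified={a.txt, b.txt, c.txt, d.txt, e.txt} staged={none}
After op 6 (git add c.txt): modified={a.txt, b.txt, d.txt, e.txt} staged={c.txt}
After op 7 (git add b.txt): modified={a.txt, d.txt, e.txt} staged={b.txt, c.txt}
After op 8 (git add a.txt): modified={d.txt, e.txt} staged={a.txt, b.txt, c.txt}
After op 9 (modify b.txt): modified={b.txt, d.txt, e.txt} staged={a.txt, b.txt, c.txt}
After op 10 (git commit): modified={b.txt, d.txt, e.txt} staged={none}
After op 11 (git add c.txt): modified={b.txt, d.txt, e.txt} staged={none}
After op 12 (modify c.txt): modified={b.txt, c.txt, d.txt, e.txt} staged={none}
After op 13 (modify a.txt): modified={a.txt, b.txt, c.txt, d.txt, e.txt} staged={none}
After op 14 (git add c.txt): modified={a.txt, b.txt, d.txt, e.txt} staged={c.txt}
After op 15 (git commit): modified={a.txt, b.txt, d.txt, e.txt} staged={none}
After op 16 (git add d.txt): modified={a.txt, b.txt, e.txt} staged={d.txt}
After op 17 (modify c.txt): modified={a.txt, b.txt, c.txt, e.txt} staged={d.txt}
After op 18 (git add b.txt): modified={a.txt, c.txt, e.txt} staged={b.txt, d.txt}
After op 19 (git reset b.txt): modified={a.txt, b.txt, c.txt, e.txt} staged={d.txt}
After op 20 (git add d.txt): modified={a.txt, b.txt, c.txt, e.txt} staged={d.txt}
After op 21 (modify d.txt): modified={a.txt, b.txt, c.txt, d.txt, e.txt} staged={d.txt}
After op 22 (git reset e.txt): modified={a.txt, b.txt, c.txt, d.txt, e.txt} staged={d.txt}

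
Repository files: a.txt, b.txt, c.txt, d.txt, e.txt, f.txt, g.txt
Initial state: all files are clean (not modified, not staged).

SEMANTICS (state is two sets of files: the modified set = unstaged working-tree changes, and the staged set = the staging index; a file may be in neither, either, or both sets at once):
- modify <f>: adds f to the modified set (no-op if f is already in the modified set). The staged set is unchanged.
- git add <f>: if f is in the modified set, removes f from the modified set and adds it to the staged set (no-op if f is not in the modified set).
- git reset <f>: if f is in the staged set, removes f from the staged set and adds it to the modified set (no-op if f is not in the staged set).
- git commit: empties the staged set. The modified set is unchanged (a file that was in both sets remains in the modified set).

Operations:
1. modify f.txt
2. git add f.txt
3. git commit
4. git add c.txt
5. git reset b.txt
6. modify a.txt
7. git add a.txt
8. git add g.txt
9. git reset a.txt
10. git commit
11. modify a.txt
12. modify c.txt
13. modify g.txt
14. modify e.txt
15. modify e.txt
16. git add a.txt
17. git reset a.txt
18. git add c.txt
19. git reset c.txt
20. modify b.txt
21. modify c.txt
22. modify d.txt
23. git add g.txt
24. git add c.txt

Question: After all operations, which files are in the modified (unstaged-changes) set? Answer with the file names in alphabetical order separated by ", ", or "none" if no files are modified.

After op 1 (modify f.txt): modified={f.txt} staged={none}
After op 2 (git add f.txt): modified={none} staged={f.txt}
After op 3 (git commit): modified={none} staged={none}
After op 4 (git add c.txt): modified={none} staged={none}
After op 5 (git reset b.txt): modified={none} staged={none}
After op 6 (modify a.txt): modified={a.txt} staged={none}
After op 7 (git add a.txt): modified={none} staged={a.txt}
After op 8 (git add g.txt): modified={none} staged={a.txt}
After op 9 (git reset a.txt): modified={a.txt} staged={none}
After op 10 (git commit): modified={a.txt} staged={none}
After op 11 (modify a.txt): modified={a.txt} staged={none}
After op 12 (modify c.txt): modified={a.txt, c.txt} staged={none}
After op 13 (modify g.txt): modified={a.txt, c.txt, g.txt} staged={none}
After op 14 (modify e.txt): modified={a.txt, c.txt, e.txt, g.txt} staged={none}
After op 15 (modify e.txt): modified={a.txt, c.txt, e.txt, g.txt} staged={none}
After op 16 (git add a.txt): modified={c.txt, e.txt, g.txt} staged={a.txt}
After op 17 (git reset a.txt): modified={a.txt, c.txt, e.txt, g.txt} staged={none}
After op 18 (git add c.txt): modified={a.txt, e.txt, g.txt} staged={c.txt}
After op 19 (git reset c.txt): modified={a.txt, c.txt, e.txt, g.txt} staged={none}
After op 20 (modify b.txt): modified={a.txt, b.txt, c.txt, e.txt, g.txt} staged={none}
After op 21 (modify c.txt): modified={a.txt, b.txt, c.txt, e.txt, g.txt} staged={none}
After op 22 (modify d.txt): modified={a.txt, b.txt, c.txt, d.txt, e.txt, g.txt} staged={none}
After op 23 (git add g.txt): modified={a.txt, b.txt, c.txt, d.txt, e.txt} staged={g.txt}
After op 24 (git add c.txt): modified={a.txt, b.txt, d.txt, e.txt} staged={c.txt, g.txt}

Answer: a.txt, b.txt, d.txt, e.txt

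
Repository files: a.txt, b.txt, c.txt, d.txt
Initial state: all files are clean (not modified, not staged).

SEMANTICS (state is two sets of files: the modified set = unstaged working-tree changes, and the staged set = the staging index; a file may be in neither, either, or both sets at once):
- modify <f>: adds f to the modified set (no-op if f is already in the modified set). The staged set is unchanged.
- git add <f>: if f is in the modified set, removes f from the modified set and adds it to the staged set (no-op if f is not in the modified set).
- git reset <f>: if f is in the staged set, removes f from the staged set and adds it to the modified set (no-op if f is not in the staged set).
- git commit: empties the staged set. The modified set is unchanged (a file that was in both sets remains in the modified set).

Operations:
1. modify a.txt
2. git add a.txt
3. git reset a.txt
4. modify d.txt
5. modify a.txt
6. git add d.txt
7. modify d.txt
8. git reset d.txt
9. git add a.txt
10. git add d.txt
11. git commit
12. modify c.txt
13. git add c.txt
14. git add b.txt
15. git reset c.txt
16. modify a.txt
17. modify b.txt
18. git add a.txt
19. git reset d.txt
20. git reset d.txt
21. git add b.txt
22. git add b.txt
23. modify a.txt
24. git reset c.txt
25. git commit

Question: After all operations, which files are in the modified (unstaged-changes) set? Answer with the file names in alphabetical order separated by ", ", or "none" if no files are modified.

Answer: a.txt, c.txt

Derivation:
After op 1 (modify a.txt): modified={a.txt} staged={none}
After op 2 (git add a.txt): modified={none} staged={a.txt}
After op 3 (git reset a.txt): modified={a.txt} staged={none}
After op 4 (modify d.txt): modified={a.txt, d.txt} staged={none}
After op 5 (modify a.txt): modified={a.txt, d.txt} staged={none}
After op 6 (git add d.txt): modified={a.txt} staged={d.txt}
After op 7 (modify d.txt): modified={a.txt, d.txt} staged={d.txt}
After op 8 (git reset d.txt): modified={a.txt, d.txt} staged={none}
After op 9 (git add a.txt): modified={d.txt} staged={a.txt}
After op 10 (git add d.txt): modified={none} staged={a.txt, d.txt}
After op 11 (git commit): modified={none} staged={none}
After op 12 (modify c.txt): modified={c.txt} staged={none}
After op 13 (git add c.txt): modified={none} staged={c.txt}
After op 14 (git add b.txt): modified={none} staged={c.txt}
After op 15 (git reset c.txt): modified={c.txt} staged={none}
After op 16 (modify a.txt): modified={a.txt, c.txt} staged={none}
After op 17 (modify b.txt): modified={a.txt, b.txt, c.txt} staged={none}
After op 18 (git add a.txt): modified={b.txt, c.txt} staged={a.txt}
After op 19 (git reset d.txt): modified={b.txt, c.txt} staged={a.txt}
After op 20 (git reset d.txt): modified={b.txt, c.txt} staged={a.txt}
After op 21 (git add b.txt): modified={c.txt} staged={a.txt, b.txt}
After op 22 (git add b.txt): modified={c.txt} staged={a.txt, b.txt}
After op 23 (modify a.txt): modified={a.txt, c.txt} staged={a.txt, b.txt}
After op 24 (git reset c.txt): modified={a.txt, c.txt} staged={a.txt, b.txt}
After op 25 (git commit): modified={a.txt, c.txt} staged={none}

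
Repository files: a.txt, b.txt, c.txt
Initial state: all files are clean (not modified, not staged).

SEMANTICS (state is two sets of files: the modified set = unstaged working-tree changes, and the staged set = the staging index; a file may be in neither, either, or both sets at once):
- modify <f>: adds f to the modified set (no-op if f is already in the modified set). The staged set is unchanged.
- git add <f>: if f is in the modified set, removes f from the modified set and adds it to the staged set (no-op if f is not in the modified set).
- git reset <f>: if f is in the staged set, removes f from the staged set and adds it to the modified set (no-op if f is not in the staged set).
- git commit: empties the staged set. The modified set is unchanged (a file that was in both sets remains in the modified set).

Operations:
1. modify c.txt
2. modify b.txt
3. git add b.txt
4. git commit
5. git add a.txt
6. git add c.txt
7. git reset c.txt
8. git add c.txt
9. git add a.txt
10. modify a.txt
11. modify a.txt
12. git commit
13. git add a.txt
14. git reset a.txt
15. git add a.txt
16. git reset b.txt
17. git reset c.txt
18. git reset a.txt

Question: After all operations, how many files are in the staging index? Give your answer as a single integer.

Answer: 0

Derivation:
After op 1 (modify c.txt): modified={c.txt} staged={none}
After op 2 (modify b.txt): modified={b.txt, c.txt} staged={none}
After op 3 (git add b.txt): modified={c.txt} staged={b.txt}
After op 4 (git commit): modified={c.txt} staged={none}
After op 5 (git add a.txt): modified={c.txt} staged={none}
After op 6 (git add c.txt): modified={none} staged={c.txt}
After op 7 (git reset c.txt): modified={c.txt} staged={none}
After op 8 (git add c.txt): modified={none} staged={c.txt}
After op 9 (git add a.txt): modified={none} staged={c.txt}
After op 10 (modify a.txt): modified={a.txt} staged={c.txt}
After op 11 (modify a.txt): modified={a.txt} staged={c.txt}
After op 12 (git commit): modified={a.txt} staged={none}
After op 13 (git add a.txt): modified={none} staged={a.txt}
After op 14 (git reset a.txt): modified={a.txt} staged={none}
After op 15 (git add a.txt): modified={none} staged={a.txt}
After op 16 (git reset b.txt): modified={none} staged={a.txt}
After op 17 (git reset c.txt): modified={none} staged={a.txt}
After op 18 (git reset a.txt): modified={a.txt} staged={none}
Final staged set: {none} -> count=0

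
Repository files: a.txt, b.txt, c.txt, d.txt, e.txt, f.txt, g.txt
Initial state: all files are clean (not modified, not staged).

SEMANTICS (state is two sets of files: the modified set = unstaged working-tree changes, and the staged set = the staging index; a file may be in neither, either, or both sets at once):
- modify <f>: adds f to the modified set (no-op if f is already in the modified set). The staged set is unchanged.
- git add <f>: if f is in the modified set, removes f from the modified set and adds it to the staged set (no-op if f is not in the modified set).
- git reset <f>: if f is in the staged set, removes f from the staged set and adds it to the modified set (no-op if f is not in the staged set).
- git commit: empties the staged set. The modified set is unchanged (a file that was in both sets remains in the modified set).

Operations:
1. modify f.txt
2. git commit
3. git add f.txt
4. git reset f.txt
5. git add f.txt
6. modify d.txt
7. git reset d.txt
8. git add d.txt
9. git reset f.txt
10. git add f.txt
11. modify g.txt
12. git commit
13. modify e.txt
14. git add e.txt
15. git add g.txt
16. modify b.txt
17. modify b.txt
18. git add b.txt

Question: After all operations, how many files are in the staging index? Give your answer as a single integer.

Answer: 3

Derivation:
After op 1 (modify f.txt): modified={f.txt} staged={none}
After op 2 (git commit): modified={f.txt} staged={none}
After op 3 (git add f.txt): modified={none} staged={f.txt}
After op 4 (git reset f.txt): modified={f.txt} staged={none}
After op 5 (git add f.txt): modified={none} staged={f.txt}
After op 6 (modify d.txt): modified={d.txt} staged={f.txt}
After op 7 (git reset d.txt): modified={d.txt} staged={f.txt}
After op 8 (git add d.txt): modified={none} staged={d.txt, f.txt}
After op 9 (git reset f.txt): modified={f.txt} staged={d.txt}
After op 10 (git add f.txt): modified={none} staged={d.txt, f.txt}
After op 11 (modify g.txt): modified={g.txt} staged={d.txt, f.txt}
After op 12 (git commit): modified={g.txt} staged={none}
After op 13 (modify e.txt): modified={e.txt, g.txt} staged={none}
After op 14 (git add e.txt): modified={g.txt} staged={e.txt}
After op 15 (git add g.txt): modified={none} staged={e.txt, g.txt}
After op 16 (modify b.txt): modified={b.txt} staged={e.txt, g.txt}
After op 17 (modify b.txt): modified={b.txt} staged={e.txt, g.txt}
After op 18 (git add b.txt): modified={none} staged={b.txt, e.txt, g.txt}
Final staged set: {b.txt, e.txt, g.txt} -> count=3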